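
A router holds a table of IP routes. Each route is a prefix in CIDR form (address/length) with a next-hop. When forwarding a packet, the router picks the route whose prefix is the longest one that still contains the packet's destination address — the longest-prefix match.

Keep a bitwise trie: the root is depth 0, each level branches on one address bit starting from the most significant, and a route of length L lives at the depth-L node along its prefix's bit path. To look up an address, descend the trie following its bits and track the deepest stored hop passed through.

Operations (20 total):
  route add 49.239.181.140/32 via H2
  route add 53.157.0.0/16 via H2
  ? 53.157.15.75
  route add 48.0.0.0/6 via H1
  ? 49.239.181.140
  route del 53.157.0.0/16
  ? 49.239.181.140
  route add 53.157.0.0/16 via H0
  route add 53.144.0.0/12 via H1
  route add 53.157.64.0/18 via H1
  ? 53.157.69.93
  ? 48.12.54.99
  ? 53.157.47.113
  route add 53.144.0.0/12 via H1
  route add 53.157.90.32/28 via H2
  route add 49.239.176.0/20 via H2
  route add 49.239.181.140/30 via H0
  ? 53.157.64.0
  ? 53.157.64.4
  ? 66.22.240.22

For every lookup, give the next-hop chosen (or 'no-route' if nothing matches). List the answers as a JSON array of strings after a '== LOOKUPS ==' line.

Process each operation:
  + 49.239.181.140/32 (H2) depth=32
  + 53.157.0.0/16 (H2) depth=16
  lookup 53.157.15.75: bits 0011010110011101 walk d0:-→d1:-→d2:-→d3:-→d4:-→d5:-→d6:-→d7:-→d8:-→d9:-→d10:-→d11:-→d12:-→d13:-→d14:-→d15:-→d16:H2 -> H2
  + 48.0.0.0/6 (H1) depth=6
  lookup 49.239.181.140: bits 00110001111011111011010110001100 walk d0:-→d1:-→d2:-→d3:-→d4:-→d5:-→d6:H1→d7:-→d8:-→d9:-→d10:-→d11:-→d12:-→d13:-→d14:-→d15:-→d16:-→d17:-→d18:-→d19:-→d20:-→d21:-→d22:-→d23:-→d24:-→d25:-→d26:-→d27:-→d28:-→d29:-→d30:-→d31:-→d32:H2 -> H2
  del 53.157.0.0/16 (clear depth 16)
  lookup 49.239.181.140: bits 00110001111011111011010110001100 walk d0:-→d1:-→d2:-→d3:-→d4:-→d5:-→d6:H1→d7:-→d8:-→d9:-→d10:-→d11:-→d12:-→d13:-→d14:-→d15:-→d16:-→d17:-→d18:-→d19:-→d20:-→d21:-→d22:-→d23:-→d24:-→d25:-→d26:-→d27:-→d28:-→d29:-→d30:-→d31:-→d32:H2 -> H2
  + 53.157.0.0/16 (H0) depth=16
  + 53.144.0.0/12 (H1) depth=12
  + 53.157.64.0/18 (H1) depth=18
  lookup 53.157.69.93: bits 001101011001110101 walk d0:-→d1:-→d2:-→d3:-→d4:-→d5:-→d6:-→d7:-→d8:-→d9:-→d10:-→d11:-→d12:H1→d13:-→d14:-→d15:-→d16:H0→d17:-→d18:H1 -> H1
  lookup 48.12.54.99: bits 0011000 walk d0:-→d1:-→d2:-→d3:-→d4:-→d5:-→d6:H1→d7:- -> H1
  lookup 53.157.47.113: bits 00110101100111010 walk d0:-→d1:-→d2:-→d3:-→d4:-→d5:-→d6:-→d7:-→d8:-→d9:-→d10:-→d11:-→d12:H1→d13:-→d14:-→d15:-→d16:H0→d17:- -> H0
  + 53.144.0.0/12 (H1) depth=12
  + 53.157.90.32/28 (H2) depth=28
  + 49.239.176.0/20 (H2) depth=20
  + 49.239.181.140/30 (H0) depth=30
  lookup 53.157.64.0: bits 0011010110011101010 walk d0:-→d1:-→d2:-→d3:-→d4:-→d5:-→d6:-→d7:-→d8:-→d9:-→d10:-→d11:-→d12:H1→d13:-→d14:-→d15:-→d16:H0→d17:-→d18:H1→d19:- -> H1
  lookup 53.157.64.4: bits 0011010110011101010 walk d0:-→d1:-→d2:-→d3:-→d4:-→d5:-→d6:-→d7:-→d8:-→d9:-→d10:-→d11:-→d12:H1→d13:-→d14:-→d15:-→d16:H0→d17:-→d18:H1→d19:- -> H1
  lookup 66.22.240.22: bits 0 walk d0:-→d1:- -> no-route

== LOOKUPS ==
["H2","H2","H2","H1","H1","H0","H1","H1","no-route"]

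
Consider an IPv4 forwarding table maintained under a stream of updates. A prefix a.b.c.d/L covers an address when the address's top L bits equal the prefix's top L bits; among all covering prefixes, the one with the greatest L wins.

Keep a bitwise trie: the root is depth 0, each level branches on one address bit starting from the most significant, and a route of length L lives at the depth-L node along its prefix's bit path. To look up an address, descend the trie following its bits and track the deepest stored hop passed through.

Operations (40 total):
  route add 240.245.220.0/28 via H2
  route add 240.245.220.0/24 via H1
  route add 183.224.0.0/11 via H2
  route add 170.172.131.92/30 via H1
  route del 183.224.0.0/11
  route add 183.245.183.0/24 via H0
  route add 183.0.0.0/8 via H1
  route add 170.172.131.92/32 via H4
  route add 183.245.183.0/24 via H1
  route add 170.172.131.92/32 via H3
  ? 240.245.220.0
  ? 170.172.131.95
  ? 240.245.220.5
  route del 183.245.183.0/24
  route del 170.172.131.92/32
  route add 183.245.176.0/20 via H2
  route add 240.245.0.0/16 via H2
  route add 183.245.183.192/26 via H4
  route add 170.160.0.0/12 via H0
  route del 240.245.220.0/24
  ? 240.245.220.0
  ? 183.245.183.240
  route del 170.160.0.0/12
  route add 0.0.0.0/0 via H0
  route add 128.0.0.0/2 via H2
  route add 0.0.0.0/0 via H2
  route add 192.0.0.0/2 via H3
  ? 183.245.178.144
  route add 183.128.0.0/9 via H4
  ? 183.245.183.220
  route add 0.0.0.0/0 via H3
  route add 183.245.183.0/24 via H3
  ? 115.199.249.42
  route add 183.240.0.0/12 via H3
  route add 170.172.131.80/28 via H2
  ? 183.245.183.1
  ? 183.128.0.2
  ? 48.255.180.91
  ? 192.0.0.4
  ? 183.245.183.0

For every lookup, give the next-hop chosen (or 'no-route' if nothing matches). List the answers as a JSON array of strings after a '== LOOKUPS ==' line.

Process each operation:
  add 240.245.220.0/28 -> H2 at depth 28
  add 240.245.220.0/24 -> H1 at depth 24
  add 183.224.0.0/11 -> H2 at depth 11
  add 170.172.131.92/30 -> H1 at depth 30
  del 183.224.0.0/11 (clear depth 11)
  add 183.245.183.0/24 -> H0 at depth 24
  add 183.0.0.0/8 -> H1 at depth 8
  add 170.172.131.92/32 -> H4 at depth 32
  add 183.245.183.0/24 -> H1 at depth 24
  add 170.172.131.92/32 -> H3 at depth 32
  lookup 240.245.220.0: bits 1111000011110101110111000000 walk d0:-→d1:-→d2:-→d3:-→d4:-→d5:-→d6:-→d7:-→d8:-→d9:-→d10:-→d11:-→d12:-→d13:-→d14:-→d15:-→d16:-→d17:-→d18:-→d19:-→d20:-→d21:-→d22:-→d23:-→d24:H1→d25:-→d26:-→d27:-→d28:H2 -> H2
  lookup 170.172.131.95: bits 101010101010110010000011010111 walk d0:-→d1:-→d2:-→d3:-→d4:-→d5:-→d6:-→d7:-→d8:-→d9:-→d10:-→d11:-→d12:-→d13:-→d14:-→d15:-→d16:-→d17:-→d18:-→d19:-→d20:-→d21:-→d22:-→d23:-→d24:-→d25:-→d26:-→d27:-→d28:-→d29:-→d30:H1 -> H1
  lookup 240.245.220.5: bits 1111000011110101110111000000 walk d0:-→d1:-→d2:-→d3:-→d4:-→d5:-→d6:-→d7:-→d8:-→d9:-→d10:-→d11:-→d12:-→d13:-→d14:-→d15:-→d16:-→d17:-→d18:-→d19:-→d20:-→d21:-→d22:-→d23:-→d24:H1→d25:-→d26:-→d27:-→d28:H2 -> H2
  del 183.245.183.0/24 (clear depth 24)
  del 170.172.131.92/32 (clear depth 32)
  add 183.245.176.0/20 -> H2 at depth 20
  add 240.245.0.0/16 -> H2 at depth 16
  add 183.245.183.192/26 -> H4 at depth 26
  add 170.160.0.0/12 -> H0 at depth 12
  del 240.245.220.0/24 (clear depth 24)
  lookup 240.245.220.0: bits 1111000011110101110111000000 walk d0:-→d1:-→d2:-→d3:-→d4:-→d5:-→d6:-→d7:-→d8:-→d9:-→d10:-→d11:-→d12:-→d13:-→d14:-→d15:-→d16:H2→d17:-→d18:-→d19:-→d20:-→d21:-→d22:-→d23:-→d24:-→d25:-→d26:-→d27:-→d28:H2 -> H2
  lookup 183.245.183.240: bits 10110111111101011011011111 walk d0:-→d1:-→d2:-→d3:-→d4:-→d5:-→d6:-→d7:-→d8:H1→d9:-→d10:-→d11:-→d12:-→d13:-→d14:-→d15:-→d16:-→d17:-→d18:-→d19:-→d20:H2→d21:-→d22:-→d23:-→d24:-→d25:-→d26:H4 -> H4
  del 170.160.0.0/12 (clear depth 12)
  add 0.0.0.0/0 -> H0 at depth 0
  add 128.0.0.0/2 -> H2 at depth 2
  add 0.0.0.0/0 -> H2 at depth 0
  add 192.0.0.0/2 -> H3 at depth 2
  lookup 183.245.178.144: bits 101101111111010110110 walk d0:H2→d1:-→d2:H2→d3:-→d4:-→d5:-→d6:-→d7:-→d8:H1→d9:-→d10:-→d11:-→d12:-→d13:-→d14:-→d15:-→d16:-→d17:-→d18:-→d19:-→d20:H2→d21:- -> H2
  add 183.128.0.0/9 -> H4 at depth 9
  lookup 183.245.183.220: bits 10110111111101011011011111 walk d0:H2→d1:-→d2:H2→d3:-→d4:-→d5:-→d6:-→d7:-→d8:H1→d9:H4→d10:-→d11:-→d12:-→d13:-→d14:-→d15:-→d16:-→d17:-→d18:-→d19:-→d20:H2→d21:-→d22:-→d23:-→d24:-→d25:-→d26:H4 -> H4
  add 0.0.0.0/0 -> H3 at depth 0
  add 183.245.183.0/24 -> H3 at depth 24
  lookup 115.199.249.42: bits ε walk d0:H3 -> H3
  add 183.240.0.0/12 -> H3 at depth 12
  add 170.172.131.80/28 -> H2 at depth 28
  lookup 183.245.183.1: bits 101101111111010110110111 walk d0:H3→d1:-→d2:H2→d3:-→d4:-→d5:-→d6:-→d7:-→d8:H1→d9:H4→d10:-→d11:-→d12:H3→d13:-→d14:-→d15:-→d16:-→d17:-→d18:-→d19:-→d20:H2→d21:-→d22:-→d23:-→d24:H3 -> H3
  lookup 183.128.0.2: bits 101101111 walk d0:H3→d1:-→d2:H2→d3:-→d4:-→d5:-→d6:-→d7:-→d8:H1→d9:H4 -> H4
  lookup 48.255.180.91: bits ε walk d0:H3 -> H3
  lookup 192.0.0.4: bits 11 walk d0:H3→d1:-→d2:H3 -> H3
  lookup 183.245.183.0: bits 101101111111010110110111 walk d0:H3→d1:-→d2:H2→d3:-→d4:-→d5:-→d6:-→d7:-→d8:H1→d9:H4→d10:-→d11:-→d12:H3→d13:-→d14:-→d15:-→d16:-→d17:-→d18:-→d19:-→d20:H2→d21:-→d22:-→d23:-→d24:H3 -> H3

== LOOKUPS ==
["H2","H1","H2","H2","H4","H2","H4","H3","H3","H4","H3","H3","H3"]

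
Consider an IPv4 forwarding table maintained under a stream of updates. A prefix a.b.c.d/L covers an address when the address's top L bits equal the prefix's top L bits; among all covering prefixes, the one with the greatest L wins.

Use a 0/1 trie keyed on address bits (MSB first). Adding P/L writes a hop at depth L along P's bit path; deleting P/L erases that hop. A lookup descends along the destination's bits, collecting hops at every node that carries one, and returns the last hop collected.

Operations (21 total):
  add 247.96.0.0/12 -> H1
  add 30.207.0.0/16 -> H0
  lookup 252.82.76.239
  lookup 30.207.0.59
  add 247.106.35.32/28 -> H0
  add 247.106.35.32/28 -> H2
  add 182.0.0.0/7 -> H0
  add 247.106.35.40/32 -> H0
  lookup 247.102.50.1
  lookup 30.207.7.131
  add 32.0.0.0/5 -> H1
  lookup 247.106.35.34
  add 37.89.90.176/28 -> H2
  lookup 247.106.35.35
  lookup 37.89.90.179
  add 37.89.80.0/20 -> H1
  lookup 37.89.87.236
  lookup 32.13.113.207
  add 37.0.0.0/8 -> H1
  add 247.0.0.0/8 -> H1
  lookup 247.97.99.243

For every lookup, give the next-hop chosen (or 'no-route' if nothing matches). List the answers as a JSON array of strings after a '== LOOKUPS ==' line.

Apply in order:
  add 247.96.0.0/12 -> H1 at depth 12
  add 30.207.0.0/16 -> H0 at depth 16
  Q 252.82.76.239: descend 1111 ; hops seen [∅] ; pick no-route
  Q 30.207.0.59: descend 0001111011001111 ; hops seen [H0] ; pick H0
  add 247.106.35.32/28 -> H0 at depth 28
  add 247.106.35.32/28 -> H2 at depth 28
  add 182.0.0.0/7 -> H0 at depth 7
  add 247.106.35.40/32 -> H0 at depth 32
  Q 247.102.50.1: descend 111101110110 ; hops seen [H1] ; pick H1
  Q 30.207.7.131: descend 0001111011001111 ; hops seen [H0] ; pick H0
  add 32.0.0.0/5 -> H1 at depth 5
  Q 247.106.35.34: descend 1111011101101010001000110010 ; hops seen [H1,H2] ; pick H2
  add 37.89.90.176/28 -> H2 at depth 28
  Q 247.106.35.35: descend 1111011101101010001000110010 ; hops seen [H1,H2] ; pick H2
  Q 37.89.90.179: descend 0010010101011001010110101011 ; hops seen [H1,H2] ; pick H2
  add 37.89.80.0/20 -> H1 at depth 20
  Q 37.89.87.236: descend 00100101010110010101 ; hops seen [H1,H1] ; pick H1
  Q 32.13.113.207: descend 00100 ; hops seen [H1] ; pick H1
  add 37.0.0.0/8 -> H1 at depth 8
  add 247.0.0.0/8 -> H1 at depth 8
  Q 247.97.99.243: descend 111101110110 ; hops seen [H1,H1] ; pick H1

== LOOKUPS ==
["no-route","H0","H1","H0","H2","H2","H2","H1","H1","H1"]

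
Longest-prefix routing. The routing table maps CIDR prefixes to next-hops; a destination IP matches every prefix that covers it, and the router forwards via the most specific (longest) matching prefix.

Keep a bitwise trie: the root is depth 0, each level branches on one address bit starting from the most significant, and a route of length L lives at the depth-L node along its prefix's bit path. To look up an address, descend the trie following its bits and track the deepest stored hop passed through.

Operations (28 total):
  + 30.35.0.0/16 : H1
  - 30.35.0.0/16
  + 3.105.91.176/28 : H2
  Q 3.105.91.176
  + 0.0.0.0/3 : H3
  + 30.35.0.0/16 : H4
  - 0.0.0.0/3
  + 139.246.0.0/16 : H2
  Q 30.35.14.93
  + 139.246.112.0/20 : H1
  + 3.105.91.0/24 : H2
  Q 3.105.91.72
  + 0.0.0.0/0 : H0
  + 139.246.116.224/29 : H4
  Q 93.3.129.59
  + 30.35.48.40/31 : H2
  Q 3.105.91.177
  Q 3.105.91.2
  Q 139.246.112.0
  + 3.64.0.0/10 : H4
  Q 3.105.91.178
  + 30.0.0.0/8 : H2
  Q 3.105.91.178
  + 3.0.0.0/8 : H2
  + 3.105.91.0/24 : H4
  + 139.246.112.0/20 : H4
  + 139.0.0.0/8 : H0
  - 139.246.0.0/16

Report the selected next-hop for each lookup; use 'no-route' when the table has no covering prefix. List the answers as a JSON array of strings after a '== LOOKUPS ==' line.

Process each operation:
  add 30.35.0.0/16 -> H1 at depth 16
  - 30.35.0.0/16 clear@16
  add 3.105.91.176/28 -> H2 at depth 28
  Q 3.105.91.176: descend 0000001101101001010110111011 ; hops seen [H2] ; pick H2
  add 0.0.0.0/3 -> H3 at depth 3
  add 30.35.0.0/16 -> H4 at depth 16
  - 0.0.0.0/3 clear@3
  add 139.246.0.0/16 -> H2 at depth 16
  Q 30.35.14.93: descend 0001111000100011 ; hops seen [H4] ; pick H4
  add 139.246.112.0/20 -> H1 at depth 20
  add 3.105.91.0/24 -> H2 at depth 24
  Q 3.105.91.72: descend 000000110110100101011011 ; hops seen [H2] ; pick H2
  add 0.0.0.0/0 -> H0 at depth 0
  add 139.246.116.224/29 -> H4 at depth 29
  Q 93.3.129.59: descend 0 ; hops seen [H0] ; pick H0
  add 30.35.48.40/31 -> H2 at depth 31
  Q 3.105.91.177: descend 0000001101101001010110111011 ; hops seen [H0,H2,H2] ; pick H2
  Q 3.105.91.2: descend 000000110110100101011011 ; hops seen [H0,H2] ; pick H2
  Q 139.246.112.0: descend 100010111111011001110 ; hops seen [H0,H2,H1] ; pick H1
  add 3.64.0.0/10 -> H4 at depth 10
  Q 3.105.91.178: descend 0000001101101001010110111011 ; hops seen [H0,H4,H2,H2] ; pick H2
  add 30.0.0.0/8 -> H2 at depth 8
  Q 3.105.91.178: descend 0000001101101001010110111011 ; hops seen [H0,H4,H2,H2] ; pick H2
  add 3.0.0.0/8 -> H2 at depth 8
  add 3.105.91.0/24 -> H4 at depth 24
  add 139.246.112.0/20 -> H4 at depth 20
  add 139.0.0.0/8 -> H0 at depth 8
  - 139.246.0.0/16 clear@16

== LOOKUPS ==
["H2","H4","H2","H0","H2","H2","H1","H2","H2"]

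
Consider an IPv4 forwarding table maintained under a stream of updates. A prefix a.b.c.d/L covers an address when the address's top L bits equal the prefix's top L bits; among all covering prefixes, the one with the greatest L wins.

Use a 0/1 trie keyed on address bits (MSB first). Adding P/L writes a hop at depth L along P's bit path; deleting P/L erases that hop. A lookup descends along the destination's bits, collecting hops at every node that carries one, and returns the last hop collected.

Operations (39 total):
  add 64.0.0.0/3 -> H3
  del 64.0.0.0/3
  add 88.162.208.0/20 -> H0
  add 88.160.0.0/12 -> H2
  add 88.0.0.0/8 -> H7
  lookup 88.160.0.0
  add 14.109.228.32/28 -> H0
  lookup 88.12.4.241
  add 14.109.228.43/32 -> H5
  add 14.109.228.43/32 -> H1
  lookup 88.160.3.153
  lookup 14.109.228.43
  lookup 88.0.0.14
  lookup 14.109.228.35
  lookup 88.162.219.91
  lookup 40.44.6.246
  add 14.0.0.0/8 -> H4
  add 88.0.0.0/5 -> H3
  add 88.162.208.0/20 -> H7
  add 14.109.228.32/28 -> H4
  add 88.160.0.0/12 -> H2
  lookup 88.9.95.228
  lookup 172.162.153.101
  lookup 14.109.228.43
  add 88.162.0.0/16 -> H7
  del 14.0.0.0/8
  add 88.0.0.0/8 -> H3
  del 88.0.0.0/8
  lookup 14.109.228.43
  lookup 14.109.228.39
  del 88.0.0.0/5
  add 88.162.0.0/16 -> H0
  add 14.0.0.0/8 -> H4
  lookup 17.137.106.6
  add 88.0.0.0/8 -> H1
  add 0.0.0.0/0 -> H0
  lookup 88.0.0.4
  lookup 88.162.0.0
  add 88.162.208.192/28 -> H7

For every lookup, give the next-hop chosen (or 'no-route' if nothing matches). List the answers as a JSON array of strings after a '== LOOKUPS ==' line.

Apply in order:
  add 64.0.0.0/3 -> H3 at depth 3
  - 64.0.0.0/3 clear@3
  add 88.162.208.0/20 -> H0 at depth 20
  add 88.160.0.0/12 -> H2 at depth 12
  add 88.0.0.0/8 -> H7 at depth 8
  ? 88.160.0.0  path d0:-→d1:-→d2:-→d3:-→d4:-→d5:-→d6:-→d7:-→d8:H7→d9:-→d10:-→d11:-→d12:H2→d13:-→d14:-  best=H2
  add 14.109.228.32/28 -> H0 at depth 28
  ? 88.12.4.241  path d0:-→d1:-→d2:-→d3:-→d4:-→d5:-→d6:-→d7:-→d8:H7  best=H7
  add 14.109.228.43/32 -> H5 at depth 32
  add 14.109.228.43/32 -> H1 at depth 32
  ? 88.160.3.153  path d0:-→d1:-→d2:-→d3:-→d4:-→d5:-→d6:-→d7:-→d8:H7→d9:-→d10:-→d11:-→d12:H2→d13:-→d14:-  best=H2
  ? 14.109.228.43  path d0:-→d1:-→d2:-→d3:-→d4:-→d5:-→d6:-→d7:-→d8:-→d9:-→d10:-→d11:-→d12:-→d13:-→d14:-→d15:-→d16:-→d17:-→d18:-→d19:-→d20:-→d21:-→d22:-→d23:-→d24:-→d25:-→d26:-→d27:-→d28:H0→d29:-→d30:-→d31:-→d32:H1  best=H1
  ? 88.0.0.14  path d0:-→d1:-→d2:-→d3:-→d4:-→d5:-→d6:-→d7:-→d8:H7  best=H7
  ? 14.109.228.35  path d0:-→d1:-→d2:-→d3:-→d4:-→d5:-→d6:-→d7:-→d8:-→d9:-→d10:-→d11:-→d12:-→d13:-→d14:-→d15:-→d16:-→d17:-→d18:-→d19:-→d20:-→d21:-→d22:-→d23:-→d24:-→d25:-→d26:-→d27:-→d28:H0  best=H0
  ? 88.162.219.91  path d0:-→d1:-→d2:-→d3:-→d4:-→d5:-→d6:-→d7:-→d8:H7→d9:-→d10:-→d11:-→d12:H2→d13:-→d14:-→d15:-→d16:-→d17:-→d18:-→d19:-→d20:H0  best=H0
  ? 40.44.6.246  path d0:-→d1:-→d2:-  best=no-route
  add 14.0.0.0/8 -> H4 at depth 8
  add 88.0.0.0/5 -> H3 at depth 5
  add 88.162.208.0/20 -> H7 at depth 20
  add 14.109.228.32/28 -> H4 at depth 28
  add 88.160.0.0/12 -> H2 at depth 12
  ? 88.9.95.228  path d0:-→d1:-→d2:-→d3:-→d4:-→d5:H3→d6:-→d7:-→d8:H7  best=H7
  ? 172.162.153.101  path d0:-  best=no-route
  ? 14.109.228.43  path d0:-→d1:-→d2:-→d3:-→d4:-→d5:-→d6:-→d7:-→d8:H4→d9:-→d10:-→d11:-→d12:-→d13:-→d14:-→d15:-→d16:-→d17:-→d18:-→d19:-→d20:-→d21:-→d22:-→d23:-→d24:-→d25:-→d26:-→d27:-→d28:H4→d29:-→d30:-→d31:-→d32:H1  best=H1
  add 88.162.0.0/16 -> H7 at depth 16
  - 14.0.0.0/8 clear@8
  add 88.0.0.0/8 -> H3 at depth 8
  - 88.0.0.0/8 clear@8
  ? 14.109.228.43  path d0:-→d1:-→d2:-→d3:-→d4:-→d5:-→d6:-→d7:-→d8:-→d9:-→d10:-→d11:-→d12:-→d13:-→d14:-→d15:-→d16:-→d17:-→d18:-→d19:-→d20:-→d21:-→d22:-→d23:-→d24:-→d25:-→d26:-→d27:-→d28:H4→d29:-→d30:-→d31:-→d32:H1  best=H1
  ? 14.109.228.39  path d0:-→d1:-→d2:-→d3:-→d4:-→d5:-→d6:-→d7:-→d8:-→d9:-→d10:-→d11:-→d12:-→d13:-→d14:-→d15:-→d16:-→d17:-→d18:-→d19:-→d20:-→d21:-→d22:-→d23:-→d24:-→d25:-→d26:-→d27:-→d28:H4  best=H4
  - 88.0.0.0/5 clear@5
  add 88.162.0.0/16 -> H0 at depth 16
  add 14.0.0.0/8 -> H4 at depth 8
  ? 17.137.106.6  path d0:-→d1:-→d2:-→d3:-  best=no-route
  add 88.0.0.0/8 -> H1 at depth 8
  add 0.0.0.0/0 -> H0 at depth 0
  ? 88.0.0.4  path d0:H0→d1:-→d2:-→d3:-→d4:-→d5:-→d6:-→d7:-→d8:H1  best=H1
  ? 88.162.0.0  path d0:H0→d1:-→d2:-→d3:-→d4:-→d5:-→d6:-→d7:-→d8:H1→d9:-→d10:-→d11:-→d12:H2→d13:-→d14:-→d15:-→d16:H0  best=H0
  add 88.162.208.192/28 -> H7 at depth 28

== LOOKUPS ==
["H2","H7","H2","H1","H7","H0","H0","no-route","H7","no-route","H1","H1","H4","no-route","H1","H0"]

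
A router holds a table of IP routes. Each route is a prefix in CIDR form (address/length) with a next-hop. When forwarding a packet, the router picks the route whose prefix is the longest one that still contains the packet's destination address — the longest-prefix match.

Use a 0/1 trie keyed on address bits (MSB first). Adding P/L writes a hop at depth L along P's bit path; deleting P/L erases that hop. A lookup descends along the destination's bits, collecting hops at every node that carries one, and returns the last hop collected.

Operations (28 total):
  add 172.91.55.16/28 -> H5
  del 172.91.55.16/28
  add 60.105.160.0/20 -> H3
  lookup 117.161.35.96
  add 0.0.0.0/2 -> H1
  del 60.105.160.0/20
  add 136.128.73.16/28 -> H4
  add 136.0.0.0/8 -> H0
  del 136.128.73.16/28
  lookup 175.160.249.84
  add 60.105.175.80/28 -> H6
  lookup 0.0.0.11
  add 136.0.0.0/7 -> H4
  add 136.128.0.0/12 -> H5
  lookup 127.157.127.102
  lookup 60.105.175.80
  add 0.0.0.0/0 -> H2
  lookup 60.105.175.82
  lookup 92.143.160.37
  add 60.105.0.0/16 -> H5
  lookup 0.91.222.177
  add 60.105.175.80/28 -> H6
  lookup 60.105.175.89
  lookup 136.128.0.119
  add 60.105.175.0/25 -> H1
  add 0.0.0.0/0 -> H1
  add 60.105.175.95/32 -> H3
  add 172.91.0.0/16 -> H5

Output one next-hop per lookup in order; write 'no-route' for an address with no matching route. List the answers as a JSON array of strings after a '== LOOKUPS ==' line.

Trace:
  + 172.91.55.16/28 (H5) depth=28
  del 172.91.55.16/28 (clear depth 28)
  + 60.105.160.0/20 (H3) depth=20
  lookup 117.161.35.96: bits 0 walk d0:-→d1:- -> no-route
  + 0.0.0.0/2 (H1) depth=2
  del 60.105.160.0/20 (clear depth 20)
  + 136.128.73.16/28 (H4) depth=28
  + 136.0.0.0/8 (H0) depth=8
  del 136.128.73.16/28 (clear depth 28)
  lookup 175.160.249.84: bits 101011 walk d0:-→d1:-→d2:-→d3:-→d4:-→d5:-→d6:- -> no-route
  + 60.105.175.80/28 (H6) depth=28
  lookup 0.0.0.11: bits 00 walk d0:-→d1:-→d2:H1 -> H1
  + 136.0.0.0/7 (H4) depth=7
  + 136.128.0.0/12 (H5) depth=12
  lookup 127.157.127.102: bits 0 walk d0:-→d1:- -> no-route
  lookup 60.105.175.80: bits 0011110001101001101011110101 walk d0:-→d1:-→d2:H1→d3:-→d4:-→d5:-→d6:-→d7:-→d8:-→d9:-→d10:-→d11:-→d12:-→d13:-→d14:-→d15:-→d16:-→d17:-→d18:-→d19:-→d20:-→d21:-→d22:-→d23:-→d24:-→d25:-→d26:-→d27:-→d28:H6 -> H6
  + 0.0.0.0/0 (H2) depth=0
  lookup 60.105.175.82: bits 0011110001101001101011110101 walk d0:H2→d1:-→d2:H1→d3:-→d4:-→d5:-→d6:-→d7:-→d8:-→d9:-→d10:-→d11:-→d12:-→d13:-→d14:-→d15:-→d16:-→d17:-→d18:-→d19:-→d20:-→d21:-→d22:-→d23:-→d24:-→d25:-→d26:-→d27:-→d28:H6 -> H6
  lookup 92.143.160.37: bits 0 walk d0:H2→d1:- -> H2
  + 60.105.0.0/16 (H5) depth=16
  lookup 0.91.222.177: bits 00 walk d0:H2→d1:-→d2:H1 -> H1
  + 60.105.175.80/28 (H6) depth=28
  lookup 60.105.175.89: bits 0011110001101001101011110101 walk d0:H2→d1:-→d2:H1→d3:-→d4:-→d5:-→d6:-→d7:-→d8:-→d9:-→d10:-→d11:-→d12:-→d13:-→d14:-→d15:-→d16:H5→d17:-→d18:-→d19:-→d20:-→d21:-→d22:-→d23:-→d24:-→d25:-→d26:-→d27:-→d28:H6 -> H6
  lookup 136.128.0.119: bits 10001000100000000 walk d0:H2→d1:-→d2:-→d3:-→d4:-→d5:-→d6:-→d7:H4→d8:H0→d9:-→d10:-→d11:-→d12:H5→d13:-→d14:-→d15:-→d16:-→d17:- -> H5
  + 60.105.175.0/25 (H1) depth=25
  + 0.0.0.0/0 (H1) depth=0
  + 60.105.175.95/32 (H3) depth=32
  + 172.91.0.0/16 (H5) depth=16

== LOOKUPS ==
["no-route","no-route","H1","no-route","H6","H6","H2","H1","H6","H5"]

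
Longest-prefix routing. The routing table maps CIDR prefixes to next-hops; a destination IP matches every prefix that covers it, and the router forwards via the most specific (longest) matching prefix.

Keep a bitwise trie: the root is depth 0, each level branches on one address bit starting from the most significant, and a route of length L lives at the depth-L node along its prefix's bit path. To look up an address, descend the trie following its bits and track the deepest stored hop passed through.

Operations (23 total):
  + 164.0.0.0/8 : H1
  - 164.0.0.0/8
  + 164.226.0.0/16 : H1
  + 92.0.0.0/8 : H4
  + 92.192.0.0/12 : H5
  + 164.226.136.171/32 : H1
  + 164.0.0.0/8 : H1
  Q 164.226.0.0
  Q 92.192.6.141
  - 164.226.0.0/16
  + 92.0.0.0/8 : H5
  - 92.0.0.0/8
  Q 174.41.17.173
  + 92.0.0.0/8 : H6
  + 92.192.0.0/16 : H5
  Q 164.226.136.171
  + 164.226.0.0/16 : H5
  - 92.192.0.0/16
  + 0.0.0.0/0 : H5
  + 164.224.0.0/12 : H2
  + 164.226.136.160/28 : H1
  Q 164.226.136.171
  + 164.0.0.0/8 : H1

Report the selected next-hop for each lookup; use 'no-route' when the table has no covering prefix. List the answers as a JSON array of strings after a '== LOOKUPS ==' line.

Trace:
  add 164.0.0.0/8 -> H1 at depth 8
  del 164.0.0.0/8 (clear depth 8)
  add 164.226.0.0/16 -> H1 at depth 16
  add 92.0.0.0/8 -> H4 at depth 8
  add 92.192.0.0/12 -> H5 at depth 12
  add 164.226.136.171/32 -> H1 at depth 32
  add 164.0.0.0/8 -> H1 at depth 8
  lookup 164.226.0.0: bits 1010010011100010 walk d0:-→d1:-→d2:-→d3:-→d4:-→d5:-→d6:-→d7:-→d8:H1→d9:-→d10:-→d11:-→d12:-→d13:-→d14:-→d15:-→d16:H1 -> H1
  lookup 92.192.6.141: bits 010111001100 walk d0:-→d1:-→d2:-→d3:-→d4:-→d5:-→d6:-→d7:-→d8:H4→d9:-→d10:-→d11:-→d12:H5 -> H5
  del 164.226.0.0/16 (clear depth 16)
  add 92.0.0.0/8 -> H5 at depth 8
  del 92.0.0.0/8 (clear depth 8)
  lookup 174.41.17.173: bits 1010 walk d0:-→d1:-→d2:-→d3:-→d4:- -> no-route
  add 92.0.0.0/8 -> H6 at depth 8
  add 92.192.0.0/16 -> H5 at depth 16
  lookup 164.226.136.171: bits 10100100111000101000100010101011 walk d0:-→d1:-→d2:-→d3:-→d4:-→d5:-→d6:-→d7:-→d8:H1→d9:-→d10:-→d11:-→d12:-→d13:-→d14:-→d15:-→d16:-→d17:-→d18:-→d19:-→d20:-→d21:-→d22:-→d23:-→d24:-→d25:-→d26:-→d27:-→d28:-→d29:-→d30:-→d31:-→d32:H1 -> H1
  add 164.226.0.0/16 -> H5 at depth 16
  del 92.192.0.0/16 (clear depth 16)
  add 0.0.0.0/0 -> H5 at depth 0
  add 164.224.0.0/12 -> H2 at depth 12
  add 164.226.136.160/28 -> H1 at depth 28
  lookup 164.226.136.171: bits 10100100111000101000100010101011 walk d0:H5→d1:-→d2:-→d3:-→d4:-→d5:-→d6:-→d7:-→d8:H1→d9:-→d10:-→d11:-→d12:H2→d13:-→d14:-→d15:-→d16:H5→d17:-→d18:-→d19:-→d20:-→d21:-→d22:-→d23:-→d24:-→d25:-→d26:-→d27:-→d28:H1→d29:-→d30:-→d31:-→d32:H1 -> H1
  add 164.0.0.0/8 -> H1 at depth 8

== LOOKUPS ==
["H1","H5","no-route","H1","H1"]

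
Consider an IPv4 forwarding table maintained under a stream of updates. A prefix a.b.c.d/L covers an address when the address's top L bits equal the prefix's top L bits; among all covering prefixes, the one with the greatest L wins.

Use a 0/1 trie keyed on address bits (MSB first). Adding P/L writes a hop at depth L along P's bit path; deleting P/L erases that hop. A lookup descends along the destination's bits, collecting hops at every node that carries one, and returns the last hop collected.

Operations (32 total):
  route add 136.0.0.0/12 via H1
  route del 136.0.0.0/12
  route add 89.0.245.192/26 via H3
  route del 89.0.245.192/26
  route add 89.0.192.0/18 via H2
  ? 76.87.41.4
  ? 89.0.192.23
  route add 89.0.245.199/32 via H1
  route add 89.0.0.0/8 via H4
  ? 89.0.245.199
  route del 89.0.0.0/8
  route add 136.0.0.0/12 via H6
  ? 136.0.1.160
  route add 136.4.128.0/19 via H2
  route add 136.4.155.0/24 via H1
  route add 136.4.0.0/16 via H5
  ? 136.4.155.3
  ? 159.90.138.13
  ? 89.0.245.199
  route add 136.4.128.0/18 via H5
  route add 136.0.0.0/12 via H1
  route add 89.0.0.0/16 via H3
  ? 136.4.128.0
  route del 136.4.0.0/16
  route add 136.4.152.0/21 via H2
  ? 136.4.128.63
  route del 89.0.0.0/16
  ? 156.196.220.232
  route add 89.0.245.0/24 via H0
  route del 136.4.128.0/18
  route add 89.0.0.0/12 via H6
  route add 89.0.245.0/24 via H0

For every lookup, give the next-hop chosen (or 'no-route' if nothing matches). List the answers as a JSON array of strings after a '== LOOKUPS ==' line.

Process each operation:
  + 136.0.0.0/12 (H1) depth=12
  - 136.0.0.0/12 clear@12
  + 89.0.245.192/26 (H3) depth=26
  - 89.0.245.192/26 clear@26
  + 89.0.192.0/18 (H2) depth=18
  lookup 76.87.41.4: bits 010 walk d0:-→d1:-→d2:-→d3:- -> no-route
  lookup 89.0.192.23: bits 010110010000000011 walk d0:-→d1:-→d2:-→d3:-→d4:-→d5:-→d6:-→d7:-→d8:-→d9:-→d10:-→d11:-→d12:-→d13:-→d14:-→d15:-→d16:-→d17:-→d18:H2 -> H2
  + 89.0.245.199/32 (H1) depth=32
  + 89.0.0.0/8 (H4) depth=8
  lookup 89.0.245.199: bits 01011001000000001111010111000111 walk d0:-→d1:-→d2:-→d3:-→d4:-→d5:-→d6:-→d7:-→d8:H4→d9:-→d10:-→d11:-→d12:-→d13:-→d14:-→d15:-→d16:-→d17:-→d18:H2→d19:-→d20:-→d21:-→d22:-→d23:-→d24:-→d25:-→d26:-→d27:-→d28:-→d29:-→d30:-→d31:-→d32:H1 -> H1
  - 89.0.0.0/8 clear@8
  + 136.0.0.0/12 (H6) depth=12
  lookup 136.0.1.160: bits 100010000000 walk d0:-→d1:-→d2:-→d3:-→d4:-→d5:-→d6:-→d7:-→d8:-→d9:-→d10:-→d11:-→d12:H6 -> H6
  + 136.4.128.0/19 (H2) depth=19
  + 136.4.155.0/24 (H1) depth=24
  + 136.4.0.0/16 (H5) depth=16
  lookup 136.4.155.3: bits 100010000000010010011011 walk d0:-→d1:-→d2:-→d3:-→d4:-→d5:-→d6:-→d7:-→d8:-→d9:-→d10:-→d11:-→d12:H6→d13:-→d14:-→d15:-→d16:H5→d17:-→d18:-→d19:H2→d20:-→d21:-→d22:-→d23:-→d24:H1 -> H1
  lookup 159.90.138.13: bits 100 walk d0:-→d1:-→d2:-→d3:- -> no-route
  lookup 89.0.245.199: bits 01011001000000001111010111000111 walk d0:-→d1:-→d2:-→d3:-→d4:-→d5:-→d6:-→d7:-→d8:-→d9:-→d10:-→d11:-→d12:-→d13:-→d14:-→d15:-→d16:-→d17:-→d18:H2→d19:-→d20:-→d21:-→d22:-→d23:-→d24:-→d25:-→d26:-→d27:-→d28:-→d29:-→d30:-→d31:-→d32:H1 -> H1
  + 136.4.128.0/18 (H5) depth=18
  + 136.0.0.0/12 (H1) depth=12
  + 89.0.0.0/16 (H3) depth=16
  lookup 136.4.128.0: bits 1000100000000100100 walk d0:-→d1:-→d2:-→d3:-→d4:-→d5:-→d6:-→d7:-→d8:-→d9:-→d10:-→d11:-→d12:H1→d13:-→d14:-→d15:-→d16:H5→d17:-→d18:H5→d19:H2 -> H2
  - 136.4.0.0/16 clear@16
  + 136.4.152.0/21 (H2) depth=21
  lookup 136.4.128.63: bits 1000100000000100100 walk d0:-→d1:-→d2:-→d3:-→d4:-→d5:-→d6:-→d7:-→d8:-→d9:-→d10:-→d11:-→d12:H1→d13:-→d14:-→d15:-→d16:-→d17:-→d18:H5→d19:H2 -> H2
  - 89.0.0.0/16 clear@16
  lookup 156.196.220.232: bits 100 walk d0:-→d1:-→d2:-→d3:- -> no-route
  + 89.0.245.0/24 (H0) depth=24
  - 136.4.128.0/18 clear@18
  + 89.0.0.0/12 (H6) depth=12
  + 89.0.245.0/24 (H0) depth=24

== LOOKUPS ==
["no-route","H2","H1","H6","H1","no-route","H1","H2","H2","no-route"]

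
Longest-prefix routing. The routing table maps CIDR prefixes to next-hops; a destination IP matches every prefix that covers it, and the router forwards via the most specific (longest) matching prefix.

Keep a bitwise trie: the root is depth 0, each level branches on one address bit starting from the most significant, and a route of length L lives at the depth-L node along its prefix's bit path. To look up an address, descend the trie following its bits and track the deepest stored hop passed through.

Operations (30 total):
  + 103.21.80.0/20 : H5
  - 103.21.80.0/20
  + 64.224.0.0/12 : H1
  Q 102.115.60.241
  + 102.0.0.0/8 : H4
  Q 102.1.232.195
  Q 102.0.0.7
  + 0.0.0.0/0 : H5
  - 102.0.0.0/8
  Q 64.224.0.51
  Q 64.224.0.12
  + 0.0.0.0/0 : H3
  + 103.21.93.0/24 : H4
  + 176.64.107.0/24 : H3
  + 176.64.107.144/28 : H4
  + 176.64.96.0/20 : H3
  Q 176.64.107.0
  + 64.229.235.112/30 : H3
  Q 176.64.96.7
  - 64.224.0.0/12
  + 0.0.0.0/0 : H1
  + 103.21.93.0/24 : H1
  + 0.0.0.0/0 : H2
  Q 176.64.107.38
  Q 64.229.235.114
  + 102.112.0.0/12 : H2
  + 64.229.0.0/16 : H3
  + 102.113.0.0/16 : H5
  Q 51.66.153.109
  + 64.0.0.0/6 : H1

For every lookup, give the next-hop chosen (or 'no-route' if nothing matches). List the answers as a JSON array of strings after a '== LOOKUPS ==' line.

Apply in order:
  add 103.21.80.0/20 -> H5 at depth 20
  del 103.21.80.0/20 (clear depth 20)
  add 64.224.0.0/12 -> H1 at depth 12
  ? 102.115.60.241  path d0:-→d1:-→d2:-→d3:-→d4:-→d5:-→d6:-→d7:-  best=no-route
  add 102.0.0.0/8 -> H4 at depth 8
  ? 102.1.232.195  path d0:-→d1:-→d2:-→d3:-→d4:-→d5:-→d6:-→d7:-→d8:H4  best=H4
  ? 102.0.0.7  path d0:-→d1:-→d2:-→d3:-→d4:-→d5:-→d6:-→d7:-→d8:H4  best=H4
  add 0.0.0.0/0 -> H5 at depth 0
  del 102.0.0.0/8 (clear depth 8)
  ? 64.224.0.51  path d0:H5→d1:-→d2:-→d3:-→d4:-→d5:-→d6:-→d7:-→d8:-→d9:-→d10:-→d11:-→d12:H1  best=H1
  ? 64.224.0.12  path d0:H5→d1:-→d2:-→d3:-→d4:-→d5:-→d6:-→d7:-→d8:-→d9:-→d10:-→d11:-→d12:H1  best=H1
  add 0.0.0.0/0 -> H3 at depth 0
  add 103.21.93.0/24 -> H4 at depth 24
  add 176.64.107.0/24 -> H3 at depth 24
  add 176.64.107.144/28 -> H4 at depth 28
  add 176.64.96.0/20 -> H3 at depth 20
  ? 176.64.107.0  path d0:H3→d1:-→d2:-→d3:-→d4:-→d5:-→d6:-→d7:-→d8:-→d9:-→d10:-→d11:-→d12:-→d13:-→d14:-→d15:-→d16:-→d17:-→d18:-→d19:-→d20:H3→d21:-→d22:-→d23:-→d24:H3  best=H3
  add 64.229.235.112/30 -> H3 at depth 30
  ? 176.64.96.7  path d0:H3→d1:-→d2:-→d3:-→d4:-→d5:-→d6:-→d7:-→d8:-→d9:-→d10:-→d11:-→d12:-→d13:-→d14:-→d15:-→d16:-→d17:-→d18:-→d19:-→d20:H3  best=H3
  del 64.224.0.0/12 (clear depth 12)
  add 0.0.0.0/0 -> H1 at depth 0
  add 103.21.93.0/24 -> H1 at depth 24
  add 0.0.0.0/0 -> H2 at depth 0
  ? 176.64.107.38  path d0:H2→d1:-→d2:-→d3:-→d4:-→d5:-→d6:-→d7:-→d8:-→d9:-→d10:-→d11:-→d12:-→d13:-→d14:-→d15:-→d16:-→d17:-→d18:-→d19:-→d20:H3→d21:-→d22:-→d23:-→d24:H3  best=H3
  ? 64.229.235.114  path d0:H2→d1:-→d2:-→d3:-→d4:-→d5:-→d6:-→d7:-→d8:-→d9:-→d10:-→d11:-→d12:-→d13:-→d14:-→d15:-→d16:-→d17:-→d18:-→d19:-→d20:-→d21:-→d22:-→d23:-→d24:-→d25:-→d26:-→d27:-→d28:-→d29:-→d30:H3  best=H3
  add 102.112.0.0/12 -> H2 at depth 12
  add 64.229.0.0/16 -> H3 at depth 16
  add 102.113.0.0/16 -> H5 at depth 16
  ? 51.66.153.109  path d0:H2→d1:-  best=H2
  add 64.0.0.0/6 -> H1 at depth 6

== LOOKUPS ==
["no-route","H4","H4","H1","H1","H3","H3","H3","H3","H2"]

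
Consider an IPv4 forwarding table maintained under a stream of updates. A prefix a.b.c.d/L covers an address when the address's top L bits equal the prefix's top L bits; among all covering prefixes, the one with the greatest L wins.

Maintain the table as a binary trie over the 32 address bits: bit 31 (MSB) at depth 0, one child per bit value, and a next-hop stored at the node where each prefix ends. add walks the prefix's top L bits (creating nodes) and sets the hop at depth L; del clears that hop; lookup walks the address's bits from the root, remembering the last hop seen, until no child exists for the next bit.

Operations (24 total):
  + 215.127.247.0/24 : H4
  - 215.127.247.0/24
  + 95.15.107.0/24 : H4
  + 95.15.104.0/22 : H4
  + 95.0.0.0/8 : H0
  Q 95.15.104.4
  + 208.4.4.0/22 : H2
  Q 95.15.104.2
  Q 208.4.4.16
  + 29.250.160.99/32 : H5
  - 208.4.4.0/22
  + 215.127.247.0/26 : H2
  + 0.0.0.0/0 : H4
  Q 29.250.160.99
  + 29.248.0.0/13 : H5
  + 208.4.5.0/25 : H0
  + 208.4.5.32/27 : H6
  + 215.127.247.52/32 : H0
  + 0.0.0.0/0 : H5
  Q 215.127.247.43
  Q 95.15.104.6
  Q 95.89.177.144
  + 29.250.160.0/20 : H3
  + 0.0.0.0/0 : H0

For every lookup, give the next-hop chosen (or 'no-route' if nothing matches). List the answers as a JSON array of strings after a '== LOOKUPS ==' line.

Trace:
  add 215.127.247.0/24 -> H4 at depth 24
  - 215.127.247.0/24 clear@24
  add 95.15.107.0/24 -> H4 at depth 24
  add 95.15.104.0/22 -> H4 at depth 22
  add 95.0.0.0/8 -> H0 at depth 8
  lookup 95.15.104.4: bits 0101111100001111011010 walk d0:-→d1:-→d2:-→d3:-→d4:-→d5:-→d6:-→d7:-→d8:H0→d9:-→d10:-→d11:-→d12:-→d13:-→d14:-→d15:-→d16:-→d17:-→d18:-→d19:-→d20:-→d21:-→d22:H4 -> H4
  add 208.4.4.0/22 -> H2 at depth 22
  lookup 95.15.104.2: bits 0101111100001111011010 walk d0:-→d1:-→d2:-→d3:-→d4:-→d5:-→d6:-→d7:-→d8:H0→d9:-→d10:-→d11:-→d12:-→d13:-→d14:-→d15:-→d16:-→d17:-→d18:-→d19:-→d20:-→d21:-→d22:H4 -> H4
  lookup 208.4.4.16: bits 1101000000000100000001 walk d0:-→d1:-→d2:-→d3:-→d4:-→d5:-→d6:-→d7:-→d8:-→d9:-→d10:-→d11:-→d12:-→d13:-→d14:-→d15:-→d16:-→d17:-→d18:-→d19:-→d20:-→d21:-→d22:H2 -> H2
  add 29.250.160.99/32 -> H5 at depth 32
  - 208.4.4.0/22 clear@22
  add 215.127.247.0/26 -> H2 at depth 26
  add 0.0.0.0/0 -> H4 at depth 0
  lookup 29.250.160.99: bits 00011101111110101010000001100011 walk d0:H4→d1:-→d2:-→d3:-→d4:-→d5:-→d6:-→d7:-→d8:-→d9:-→d10:-→d11:-→d12:-→d13:-→d14:-→d15:-→d16:-→d17:-→d18:-→d19:-→d20:-→d21:-→d22:-→d23:-→d24:-→d25:-→d26:-→d27:-→d28:-→d29:-→d30:-→d31:-→d32:H5 -> H5
  add 29.248.0.0/13 -> H5 at depth 13
  add 208.4.5.0/25 -> H0 at depth 25
  add 208.4.5.32/27 -> H6 at depth 27
  add 215.127.247.52/32 -> H0 at depth 32
  add 0.0.0.0/0 -> H5 at depth 0
  lookup 215.127.247.43: bits 110101110111111111110111001 walk d0:H5→d1:-→d2:-→d3:-→d4:-→d5:-→d6:-→d7:-→d8:-→d9:-→d10:-→d11:-→d12:-→d13:-→d14:-→d15:-→d16:-→d17:-→d18:-→d19:-→d20:-→d21:-→d22:-→d23:-→d24:-→d25:-→d26:H2→d27:- -> H2
  lookup 95.15.104.6: bits 0101111100001111011010 walk d0:H5→d1:-→d2:-→d3:-→d4:-→d5:-→d6:-→d7:-→d8:H0→d9:-→d10:-→d11:-→d12:-→d13:-→d14:-→d15:-→d16:-→d17:-→d18:-→d19:-→d20:-→d21:-→d22:H4 -> H4
  lookup 95.89.177.144: bits 010111110 walk d0:H5→d1:-→d2:-→d3:-→d4:-→d5:-→d6:-→d7:-→d8:H0→d9:- -> H0
  add 29.250.160.0/20 -> H3 at depth 20
  add 0.0.0.0/0 -> H0 at depth 0

== LOOKUPS ==
["H4","H4","H2","H5","H2","H4","H0"]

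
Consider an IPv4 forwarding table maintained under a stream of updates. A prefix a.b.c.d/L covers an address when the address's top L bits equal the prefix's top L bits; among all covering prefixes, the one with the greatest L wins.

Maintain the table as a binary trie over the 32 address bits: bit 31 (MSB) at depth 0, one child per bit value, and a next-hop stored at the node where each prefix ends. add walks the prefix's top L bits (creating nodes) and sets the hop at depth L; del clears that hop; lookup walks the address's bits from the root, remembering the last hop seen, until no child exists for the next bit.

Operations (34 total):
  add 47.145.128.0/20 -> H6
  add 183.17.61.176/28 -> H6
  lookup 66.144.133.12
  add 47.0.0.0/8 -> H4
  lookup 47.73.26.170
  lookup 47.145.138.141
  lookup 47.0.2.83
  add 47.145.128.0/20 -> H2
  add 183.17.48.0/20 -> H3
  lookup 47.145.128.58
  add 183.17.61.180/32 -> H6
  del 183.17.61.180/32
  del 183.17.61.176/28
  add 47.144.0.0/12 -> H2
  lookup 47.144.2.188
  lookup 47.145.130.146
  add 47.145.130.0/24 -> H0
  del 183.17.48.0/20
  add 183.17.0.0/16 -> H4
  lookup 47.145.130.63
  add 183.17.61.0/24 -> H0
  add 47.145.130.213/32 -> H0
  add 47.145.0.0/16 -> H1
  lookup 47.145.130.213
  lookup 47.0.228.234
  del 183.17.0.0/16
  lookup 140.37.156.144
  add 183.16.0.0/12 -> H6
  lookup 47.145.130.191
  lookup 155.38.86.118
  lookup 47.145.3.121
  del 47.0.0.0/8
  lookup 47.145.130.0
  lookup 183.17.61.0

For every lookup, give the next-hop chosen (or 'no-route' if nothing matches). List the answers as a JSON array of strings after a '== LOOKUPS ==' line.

Process each operation:
  add 47.145.128.0/20 -> H6 at depth 20
  add 183.17.61.176/28 -> H6 at depth 28
  ? 66.144.133.12  path d0:-→d1:-  best=no-route
  add 47.0.0.0/8 -> H4 at depth 8
  ? 47.73.26.170  path d0:-→d1:-→d2:-→d3:-→d4:-→d5:-→d6:-→d7:-→d8:H4  best=H4
  ? 47.145.138.141  path d0:-→d1:-→d2:-→d3:-→d4:-→d5:-→d6:-→d7:-→d8:H4→d9:-→d10:-→d11:-→d12:-→d13:-→d14:-→d15:-→d16:-→d17:-→d18:-→d19:-→d20:H6  best=H6
  ? 47.0.2.83  path d0:-→d1:-→d2:-→d3:-→d4:-→d5:-→d6:-→d7:-→d8:H4  best=H4
  add 47.145.128.0/20 -> H2 at depth 20
  add 183.17.48.0/20 -> H3 at depth 20
  ? 47.145.128.58  path d0:-→d1:-→d2:-→d3:-→d4:-→d5:-→d6:-→d7:-→d8:H4→d9:-→d10:-→d11:-→d12:-→d13:-→d14:-→d15:-→d16:-→d17:-→d18:-→d19:-→d20:H2  best=H2
  add 183.17.61.180/32 -> H6 at depth 32
  - 183.17.61.180/32 clear@32
  - 183.17.61.176/28 clear@28
  add 47.144.0.0/12 -> H2 at depth 12
  ? 47.144.2.188  path d0:-→d1:-→d2:-→d3:-→d4:-→d5:-→d6:-→d7:-→d8:H4→d9:-→d10:-→d11:-→d12:H2→d13:-→d14:-→d15:-  best=H2
  ? 47.145.130.146  path d0:-→d1:-→d2:-→d3:-→d4:-→d5:-→d6:-→d7:-→d8:H4→d9:-→d10:-→d11:-→d12:H2→d13:-→d14:-→d15:-→d16:-→d17:-→d18:-→d19:-→d20:H2  best=H2
  add 47.145.130.0/24 -> H0 at depth 24
  - 183.17.48.0/20 clear@20
  add 183.17.0.0/16 -> H4 at depth 16
  ? 47.145.130.63  path d0:-→d1:-→d2:-→d3:-→d4:-→d5:-→d6:-→d7:-→d8:H4→d9:-→d10:-→d11:-→d12:H2→d13:-→d14:-→d15:-→d16:-→d17:-→d18:-→d19:-→d20:H2→d21:-→d22:-→d23:-→d24:H0  best=H0
  add 183.17.61.0/24 -> H0 at depth 24
  add 47.145.130.213/32 -> H0 at depth 32
  add 47.145.0.0/16 -> H1 at depth 16
  ? 47.145.130.213  path d0:-→d1:-→d2:-→d3:-→d4:-→d5:-→d6:-→d7:-→d8:H4→d9:-→d10:-→d11:-→d12:H2→d13:-→d14:-→d15:-→d16:H1→d17:-→d18:-→d19:-→d20:H2→d21:-→d22:-→d23:-→d24:H0→d25:-→d26:-→d27:-→d28:-→d29:-→d30:-→d31:-→d32:H0  best=H0
  ? 47.0.228.234  path d0:-→d1:-→d2:-→d3:-→d4:-→d5:-→d6:-→d7:-→d8:H4  best=H4
  - 183.17.0.0/16 clear@16
  ? 140.37.156.144  path d0:-→d1:-→d2:-  best=no-route
  add 183.16.0.0/12 -> H6 at depth 12
  ? 47.145.130.191  path d0:-→d1:-→d2:-→d3:-→d4:-→d5:-→d6:-→d7:-→d8:H4→d9:-→d10:-→d11:-→d12:H2→d13:-→d14:-→d15:-→d16:H1→d17:-→d18:-→d19:-→d20:H2→d21:-→d22:-→d23:-→d24:H0→d25:-  best=H0
  ? 155.38.86.118  path d0:-→d1:-→d2:-  best=no-route
  ? 47.145.3.121  path d0:-→d1:-→d2:-→d3:-→d4:-→d5:-→d6:-→d7:-→d8:H4→d9:-→d10:-→d11:-→d12:H2→d13:-→d14:-→d15:-→d16:H1  best=H1
  - 47.0.0.0/8 clear@8
  ? 47.145.130.0  path d0:-→d1:-→d2:-→d3:-→d4:-→d5:-→d6:-→d7:-→d8:-→d9:-→d10:-→d11:-→d12:H2→d13:-→d14:-→d15:-→d16:H1→d17:-→d18:-→d19:-→d20:H2→d21:-→d22:-→d23:-→d24:H0  best=H0
  ? 183.17.61.0  path d0:-→d1:-→d2:-→d3:-→d4:-→d5:-→d6:-→d7:-→d8:-→d9:-→d10:-→d11:-→d12:H6→d13:-→d14:-→d15:-→d16:-→d17:-→d18:-→d19:-→d20:-→d21:-→d22:-→d23:-→d24:H0  best=H0

== LOOKUPS ==
["no-route","H4","H6","H4","H2","H2","H2","H0","H0","H4","no-route","H0","no-route","H1","H0","H0"]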